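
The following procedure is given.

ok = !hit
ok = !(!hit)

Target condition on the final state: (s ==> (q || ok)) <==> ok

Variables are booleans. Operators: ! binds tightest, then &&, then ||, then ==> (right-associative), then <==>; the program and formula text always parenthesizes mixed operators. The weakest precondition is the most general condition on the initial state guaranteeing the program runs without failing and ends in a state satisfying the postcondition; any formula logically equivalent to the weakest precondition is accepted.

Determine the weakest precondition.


Working backward. After the program, (s ==> (q || ok)) <==> ok must hold.
Before ok := !(!hit): (s ==> (q || hit)) <==> hit
Before ok := !hit: (s ==> (q || hit)) <==> hit
Answer: WP = (s ==> (q || hit)) <==> hit


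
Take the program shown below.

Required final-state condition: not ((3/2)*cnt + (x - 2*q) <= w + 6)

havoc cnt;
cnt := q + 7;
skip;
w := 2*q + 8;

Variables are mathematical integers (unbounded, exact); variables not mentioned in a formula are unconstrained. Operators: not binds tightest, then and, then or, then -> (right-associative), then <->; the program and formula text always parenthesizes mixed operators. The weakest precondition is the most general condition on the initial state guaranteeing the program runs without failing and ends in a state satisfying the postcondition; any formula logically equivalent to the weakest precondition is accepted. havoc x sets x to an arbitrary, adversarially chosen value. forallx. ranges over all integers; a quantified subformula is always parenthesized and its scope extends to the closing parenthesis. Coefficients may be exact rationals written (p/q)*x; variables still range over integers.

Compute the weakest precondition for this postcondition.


Working backward. After the program, the postcondition not ((3/2)*cnt + (x - 2*q) <= w + 6) must hold; in canonical form it is not ((3/2)*cnt + x <= 2*q + w + 6).
Before w := 2*q + 8: not ((3/2)*cnt + x <= 4*q + 14)
Before skip: not ((3/2)*cnt + x <= 4*q + 14)
Before cnt := q + 7: not (x <= (5/2)*q + 7/2)
Before havoc cnt: not (x <= (5/2)*q + 7/2)
Answer: WP = not (x <= (5/2)*q + 7/2)


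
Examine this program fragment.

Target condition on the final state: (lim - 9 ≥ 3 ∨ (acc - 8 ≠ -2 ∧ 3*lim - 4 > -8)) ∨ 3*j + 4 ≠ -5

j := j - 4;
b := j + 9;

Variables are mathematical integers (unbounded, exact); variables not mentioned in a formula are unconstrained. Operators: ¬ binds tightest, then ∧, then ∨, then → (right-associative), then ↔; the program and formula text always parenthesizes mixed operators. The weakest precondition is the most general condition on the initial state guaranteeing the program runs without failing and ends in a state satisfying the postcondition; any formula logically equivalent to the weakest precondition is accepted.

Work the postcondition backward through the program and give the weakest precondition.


Working backward. After the program, the postcondition (lim - 9 ≥ 3 ∨ (acc - 8 ≠ -2 ∧ 3*lim - 4 > -8)) ∨ 3*j + 4 ≠ -5 must hold; in canonical form it is lim ≥ 12 ∨ (acc ≠ 6 ∧ 3*lim > -4) ∨ 3*j ≠ -9.
Before b := j + 9: lim ≥ 12 ∨ (acc ≠ 6 ∧ 3*lim > -4) ∨ 3*j ≠ -9
Before j := j - 4: lim ≥ 12 ∨ (acc ≠ 6 ∧ 3*lim > -4) ∨ 3*j ≠ 3
Answer: WP = lim ≥ 12 ∨ (acc ≠ 6 ∧ 3*lim > -4) ∨ 3*j ≠ 3


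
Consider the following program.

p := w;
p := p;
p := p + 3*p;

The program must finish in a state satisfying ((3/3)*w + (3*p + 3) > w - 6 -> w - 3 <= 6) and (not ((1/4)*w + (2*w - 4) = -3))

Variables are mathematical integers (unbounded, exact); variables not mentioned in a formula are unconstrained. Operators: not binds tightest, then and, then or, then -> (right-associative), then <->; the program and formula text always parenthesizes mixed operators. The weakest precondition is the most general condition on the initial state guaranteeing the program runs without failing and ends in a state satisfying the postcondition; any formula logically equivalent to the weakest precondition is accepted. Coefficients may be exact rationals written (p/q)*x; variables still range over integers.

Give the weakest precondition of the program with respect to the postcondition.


Working backward. After the program, the postcondition ((3/3)*w + (3*p + 3) > w - 6 -> w - 3 <= 6) and (not ((1/4)*w + (2*w - 4) = -3)) must hold; in canonical form it is (3*p > -9 -> w <= 9) and (not ((9/4)*w = 1)).
Before p := p + 3*p: (12*p > -9 -> w <= 9) and (not ((9/4)*w = 1))
Before p := p: (12*p > -9 -> w <= 9) and (not ((9/4)*w = 1))
Before p := w: (12*w > -9 -> w <= 9) and (not ((9/4)*w = 1))
Answer: WP = (12*w > -9 -> w <= 9) and (not ((9/4)*w = 1))


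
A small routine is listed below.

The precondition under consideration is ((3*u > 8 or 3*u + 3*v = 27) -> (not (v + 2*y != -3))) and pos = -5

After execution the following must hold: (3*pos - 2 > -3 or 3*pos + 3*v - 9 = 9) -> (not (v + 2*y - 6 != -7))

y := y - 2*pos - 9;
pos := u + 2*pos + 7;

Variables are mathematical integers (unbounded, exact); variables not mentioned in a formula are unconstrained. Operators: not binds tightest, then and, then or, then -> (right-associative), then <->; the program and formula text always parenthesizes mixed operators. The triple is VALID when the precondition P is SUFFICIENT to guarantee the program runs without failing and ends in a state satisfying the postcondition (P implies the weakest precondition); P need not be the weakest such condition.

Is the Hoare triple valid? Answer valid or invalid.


Working backward. After the program, the postcondition (3*pos - 2 > -3 or 3*pos + 3*v - 9 = 9) -> (not (v + 2*y - 6 != -7)) must hold; in canonical form it is (3*pos > -1 or 3*pos + 3*v = 18) -> (not (v + 2*y != -1)).
Before pos := u + 2*pos + 7: (6*pos + 3*u > -22 or 6*pos + 3*u + 3*v = -3) -> (not (v + 2*y != -1))
Before y := y - 2*pos - 9: (6*pos + 3*u > -22 or 6*pos + 3*u + 3*v = -3) -> (not (v + 2*y != 4*pos + 17))
The weakest precondition is (6*pos + 3*u > -22 or 6*pos + 3*u + 3*v = -3) -> (not (v + 2*y != 4*pos + 17)).
Check whether ((3*u > 8 or 3*u + 3*v = 27) -> (not (v + 2*y != -3))) and pos = -5 implies it.
Every state satisfying the precondition satisfies the weakest precondition: the implication holds.
Answer: valid


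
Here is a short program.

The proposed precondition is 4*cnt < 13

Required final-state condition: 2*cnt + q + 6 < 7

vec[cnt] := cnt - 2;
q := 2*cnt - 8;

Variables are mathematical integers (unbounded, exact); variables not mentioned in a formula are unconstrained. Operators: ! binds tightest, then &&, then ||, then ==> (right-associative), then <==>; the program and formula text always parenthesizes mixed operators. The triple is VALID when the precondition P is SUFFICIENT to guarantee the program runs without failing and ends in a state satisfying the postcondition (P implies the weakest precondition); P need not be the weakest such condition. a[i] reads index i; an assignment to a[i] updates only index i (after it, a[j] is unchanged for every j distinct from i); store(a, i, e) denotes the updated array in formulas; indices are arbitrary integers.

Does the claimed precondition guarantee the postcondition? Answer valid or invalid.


Working backward. After the program, the postcondition 2*cnt + q + 6 < 7 must hold; in canonical form it is 2*cnt + q < 1.
Before q := 2*cnt - 8: 4*cnt < 9
Before vec[cnt] := cnt - 2: 4*cnt < 9
The weakest precondition is 4*cnt < 9.
Check whether 4*cnt < 13 implies it.
Countermodel: at the initial state cnt = 3, the precondition holds but the weakest precondition fails.
Answer: invalid


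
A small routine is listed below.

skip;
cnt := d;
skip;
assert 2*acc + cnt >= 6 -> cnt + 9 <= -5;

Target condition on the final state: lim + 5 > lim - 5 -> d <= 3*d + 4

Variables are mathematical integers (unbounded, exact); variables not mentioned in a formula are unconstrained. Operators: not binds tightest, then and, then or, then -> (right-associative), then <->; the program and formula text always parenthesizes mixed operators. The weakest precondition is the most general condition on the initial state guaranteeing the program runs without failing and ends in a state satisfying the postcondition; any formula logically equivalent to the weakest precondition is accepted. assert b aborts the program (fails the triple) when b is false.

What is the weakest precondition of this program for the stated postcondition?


Working backward. After the program, the postcondition lim + 5 > lim - 5 -> d <= 3*d + 4 must hold; in canonical form it is 2*d >= -4.
Before assert 2*acc + cnt >= 6 -> cnt + 9 <= -5: (2*acc + cnt >= 6 -> cnt <= -14) and 2*d >= -4
Before skip: (2*acc + cnt >= 6 -> cnt <= -14) and 2*d >= -4
Before cnt := d: (2*acc + d >= 6 -> d <= -14) and 2*d >= -4
Before skip: (2*acc + d >= 6 -> d <= -14) and 2*d >= -4
Answer: WP = (2*acc + d >= 6 -> d <= -14) and 2*d >= -4


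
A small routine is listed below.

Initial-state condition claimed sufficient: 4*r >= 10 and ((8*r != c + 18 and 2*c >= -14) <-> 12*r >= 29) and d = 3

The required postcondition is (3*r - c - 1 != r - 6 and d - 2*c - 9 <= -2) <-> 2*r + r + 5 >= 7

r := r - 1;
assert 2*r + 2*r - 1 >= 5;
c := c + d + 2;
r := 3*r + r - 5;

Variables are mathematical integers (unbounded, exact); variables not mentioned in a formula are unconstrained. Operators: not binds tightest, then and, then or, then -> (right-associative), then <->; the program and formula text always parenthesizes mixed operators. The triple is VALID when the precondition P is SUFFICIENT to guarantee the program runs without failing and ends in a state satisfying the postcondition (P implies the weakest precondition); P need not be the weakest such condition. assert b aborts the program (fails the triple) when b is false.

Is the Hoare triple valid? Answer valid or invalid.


Working backward. After the program, the postcondition (3*r - c - 1 != r - 6 and d - 2*c - 9 <= -2) <-> 2*r + r + 5 >= 7 must hold; in canonical form it is (2*r != c - 5 and d <= 2*c + 7) <-> 3*r >= 2.
Before r := 3*r + r - 5: (8*r != c + 5 and d <= 2*c + 7) <-> 12*r >= 17
Before c := c + d + 2: (8*r != c + d + 7 and 2*c + d >= -11) <-> 12*r >= 17
Before assert 2*r + 2*r - 1 >= 5: 4*r >= 6 and ((8*r != c + d + 7 and 2*c + d >= -11) <-> 12*r >= 17)
Before r := r - 1: 4*r >= 10 and ((8*r != c + d + 15 and 2*c + d >= -11) <-> 12*r >= 29)
The weakest precondition is 4*r >= 10 and ((8*r != c + d + 15 and 2*c + d >= -11) <-> 12*r >= 29).
Check whether 4*r >= 10 and ((8*r != c + 18 and 2*c >= -14) <-> 12*r >= 29) and d = 3 implies it.
Every state satisfying the precondition satisfies the weakest precondition: the implication holds.
Answer: valid


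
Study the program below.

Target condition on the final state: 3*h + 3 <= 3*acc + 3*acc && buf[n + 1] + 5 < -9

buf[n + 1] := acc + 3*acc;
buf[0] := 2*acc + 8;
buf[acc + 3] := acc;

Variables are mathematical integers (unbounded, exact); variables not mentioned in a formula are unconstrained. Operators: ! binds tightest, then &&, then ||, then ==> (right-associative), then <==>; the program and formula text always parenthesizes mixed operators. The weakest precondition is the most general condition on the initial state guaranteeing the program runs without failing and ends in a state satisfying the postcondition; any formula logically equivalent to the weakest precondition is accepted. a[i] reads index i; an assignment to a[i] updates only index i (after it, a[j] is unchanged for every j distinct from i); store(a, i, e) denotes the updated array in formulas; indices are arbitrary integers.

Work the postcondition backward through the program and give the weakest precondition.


Working backward. After the program, the postcondition 3*h + 3 <= 3*acc + 3*acc && buf[n + 1] + 5 < -9 must hold; in canonical form it is 3*h <= 6*acc - 3 && buf[n + 1] < -14.
Before buf[acc + 3] := acc: 3*h <= 6*acc - 3 && store(buf, acc + 3, acc)[n + 1] < -14
Before buf[0] := 2*acc + 8: 3*h <= 6*acc - 3 && store(store(buf, 0, 2*acc + 8), acc + 3, acc)[n + 1] < -14
Before buf[n + 1] := acc + 3*acc: 3*h <= 6*acc - 3 && store(store(store(buf, n + 1, 4*acc), 0, 2*acc + 8), acc + 3, acc)[n + 1] < -14
Answer: WP = 3*h <= 6*acc - 3 && store(store(store(buf, n + 1, 4*acc), 0, 2*acc + 8), acc + 3, acc)[n + 1] < -14


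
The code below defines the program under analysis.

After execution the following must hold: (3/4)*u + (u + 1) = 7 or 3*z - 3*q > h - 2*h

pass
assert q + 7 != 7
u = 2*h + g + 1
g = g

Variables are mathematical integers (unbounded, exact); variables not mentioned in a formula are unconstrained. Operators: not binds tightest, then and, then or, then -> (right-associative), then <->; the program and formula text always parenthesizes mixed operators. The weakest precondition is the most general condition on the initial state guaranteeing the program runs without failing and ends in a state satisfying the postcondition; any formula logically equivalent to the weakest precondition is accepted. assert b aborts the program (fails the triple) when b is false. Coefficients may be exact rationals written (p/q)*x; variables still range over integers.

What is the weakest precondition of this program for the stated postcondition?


Working backward. After the program, the postcondition (3/4)*u + (u + 1) = 7 or 3*z - 3*q > h - 2*h must hold; in canonical form it is (7/4)*u = 6 or h + 3*z > 3*q.
Before g := g: (7/4)*u = 6 or h + 3*z > 3*q
Before u := 2*h + g + 1: (7/4)*g + (7/2)*h = 17/4 or h + 3*z > 3*q
Before assert q + 7 != 7: q != 0 and ((7/4)*g + (7/2)*h = 17/4 or h + 3*z > 3*q)
Before skip: q != 0 and ((7/4)*g + (7/2)*h = 17/4 or h + 3*z > 3*q)
Answer: WP = q != 0 and ((7/4)*g + (7/2)*h = 17/4 or h + 3*z > 3*q)


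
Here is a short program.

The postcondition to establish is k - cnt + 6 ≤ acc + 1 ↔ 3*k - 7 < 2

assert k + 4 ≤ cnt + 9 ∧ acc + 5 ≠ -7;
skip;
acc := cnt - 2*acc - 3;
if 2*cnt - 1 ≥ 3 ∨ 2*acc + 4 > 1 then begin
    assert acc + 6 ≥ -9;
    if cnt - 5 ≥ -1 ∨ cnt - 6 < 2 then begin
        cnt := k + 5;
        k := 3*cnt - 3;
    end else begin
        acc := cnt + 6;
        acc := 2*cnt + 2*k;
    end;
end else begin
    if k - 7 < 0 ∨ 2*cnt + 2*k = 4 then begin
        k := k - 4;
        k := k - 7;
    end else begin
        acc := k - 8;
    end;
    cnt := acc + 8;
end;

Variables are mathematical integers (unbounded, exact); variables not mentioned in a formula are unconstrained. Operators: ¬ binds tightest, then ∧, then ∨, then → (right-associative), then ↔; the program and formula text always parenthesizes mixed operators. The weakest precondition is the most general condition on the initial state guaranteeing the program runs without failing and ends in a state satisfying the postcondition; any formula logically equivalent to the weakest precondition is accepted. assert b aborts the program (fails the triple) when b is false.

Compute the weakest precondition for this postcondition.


Working backward. After the program, the postcondition k - cnt + 6 ≤ acc + 1 ↔ 3*k - 7 < 2 must hold; in canonical form it is k ≤ acc + cnt - 5 ↔ 3*k < 9.
Then branch requires acc ≥ -15 ∧ ((cnt ≥ 4 ∨ cnt < 8) → (2*k ≤ acc - 12 ↔ 9*k < -27)) ∧ ((¬(cnt ≥ 4 ∨ cnt < 8)) → (3*cnt + k ≥ 5 ↔ 3*k < 9)); else branch requires ((k < 7 ∨ 2*cnt + 2*k = 4) → (k ≤ 2*acc + 14 ↔ 3*k < 42)) ∧ ((¬(k < 7 ∨ 2*cnt + 2*k = 4)) → (k ≥ 13 ↔ 3*k < 9)).
Before the if: ((2*cnt ≥ 4 ∨ 2*acc > -3) → (acc ≥ -15 ∧ ((cnt ≥ 4 ∨ cnt < 8) → (2*k ≤ acc - 12 ↔ 9*k < -27)) ∧ ((¬(cnt ≥ 4 ∨ cnt < 8)) → (3*cnt + k ≥ 5 ↔ 3*k < 9)))) ∧ ((¬(2*cnt ≥ 4 ∨ 2*acc > -3)) → (((k < 7 ∨ 2*cnt + 2*k = 4) → (k ≤ 2*acc + 14 ↔ 3*k < 42)) ∧ ((¬(k < 7 ∨ 2*cnt + 2*k = 4)) → (k ≥ 13 ↔ 3*k < 9))))
Before acc := cnt - 2*acc - 3: ((2*cnt ≥ 4 ∨ 2*cnt > 4*acc + 3) → (cnt ≥ 2*acc - 12 ∧ ((cnt ≥ 4 ∨ cnt < 8) → (2*acc + 2*k ≤ cnt - 15 ↔ 9*k < -27)) ∧ ((¬(cnt ≥ 4 ∨ cnt < 8)) → (3*cnt + k ≥ 5 ↔ 3*k < 9)))) ∧ ((¬(2*cnt ≥ 4 ∨ 2*cnt > 4*acc + 3)) → (((k < 7 ∨ 2*cnt + 2*k = 4) → (4*acc + k ≤ 2*cnt + 8 ↔ 3*k < 42)) ∧ ((¬(k < 7 ∨ 2*cnt + 2*k = 4)) → (k ≥ 13 ↔ 3*k < 9))))
Before skip: ((2*cnt ≥ 4 ∨ 2*cnt > 4*acc + 3) → (cnt ≥ 2*acc - 12 ∧ ((cnt ≥ 4 ∨ cnt < 8) → (2*acc + 2*k ≤ cnt - 15 ↔ 9*k < -27)) ∧ ((¬(cnt ≥ 4 ∨ cnt < 8)) → (3*cnt + k ≥ 5 ↔ 3*k < 9)))) ∧ ((¬(2*cnt ≥ 4 ∨ 2*cnt > 4*acc + 3)) → (((k < 7 ∨ 2*cnt + 2*k = 4) → (4*acc + k ≤ 2*cnt + 8 ↔ 3*k < 42)) ∧ ((¬(k < 7 ∨ 2*cnt + 2*k = 4)) → (k ≥ 13 ↔ 3*k < 9))))
Before assert k + 4 ≤ cnt + 9 ∧ acc + 5 ≠ -7: k ≤ cnt + 5 ∧ acc ≠ -12 ∧ ((2*cnt ≥ 4 ∨ 2*cnt > 4*acc + 3) → (cnt ≥ 2*acc - 12 ∧ ((cnt ≥ 4 ∨ cnt < 8) → (2*acc + 2*k ≤ cnt - 15 ↔ 9*k < -27)) ∧ ((¬(cnt ≥ 4 ∨ cnt < 8)) → (3*cnt + k ≥ 5 ↔ 3*k < 9)))) ∧ ((¬(2*cnt ≥ 4 ∨ 2*cnt > 4*acc + 3)) → (((k < 7 ∨ 2*cnt + 2*k = 4) → (4*acc + k ≤ 2*cnt + 8 ↔ 3*k < 42)) ∧ ((¬(k < 7 ∨ 2*cnt + 2*k = 4)) → (k ≥ 13 ↔ 3*k < 9))))
Answer: WP = k ≤ cnt + 5 ∧ acc ≠ -12 ∧ ((2*cnt ≥ 4 ∨ 2*cnt > 4*acc + 3) → (cnt ≥ 2*acc - 12 ∧ ((cnt ≥ 4 ∨ cnt < 8) → (2*acc + 2*k ≤ cnt - 15 ↔ 9*k < -27)) ∧ ((¬(cnt ≥ 4 ∨ cnt < 8)) → (3*cnt + k ≥ 5 ↔ 3*k < 9)))) ∧ ((¬(2*cnt ≥ 4 ∨ 2*cnt > 4*acc + 3)) → (((k < 7 ∨ 2*cnt + 2*k = 4) → (4*acc + k ≤ 2*cnt + 8 ↔ 3*k < 42)) ∧ ((¬(k < 7 ∨ 2*cnt + 2*k = 4)) → (k ≥ 13 ↔ 3*k < 9))))


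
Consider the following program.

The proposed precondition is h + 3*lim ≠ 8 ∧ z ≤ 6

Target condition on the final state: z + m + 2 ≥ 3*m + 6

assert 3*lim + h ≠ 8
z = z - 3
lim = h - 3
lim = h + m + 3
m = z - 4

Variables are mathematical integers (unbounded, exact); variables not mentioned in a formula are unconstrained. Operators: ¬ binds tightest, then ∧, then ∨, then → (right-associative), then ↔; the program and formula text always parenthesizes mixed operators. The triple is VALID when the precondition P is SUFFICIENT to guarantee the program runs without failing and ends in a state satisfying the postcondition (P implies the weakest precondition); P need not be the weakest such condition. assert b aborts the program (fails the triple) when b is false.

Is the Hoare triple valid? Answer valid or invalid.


Working backward. After the program, the postcondition z + m + 2 ≥ 3*m + 6 must hold; in canonical form it is z ≥ 2*m + 4.
Before m := z - 4: z ≤ 4
Before lim := h + m + 3: z ≤ 4
Before lim := h - 3: z ≤ 4
Before z := z - 3: z ≤ 7
Before assert 3*lim + h ≠ 8: h + 3*lim ≠ 8 ∧ z ≤ 7
The weakest precondition is h + 3*lim ≠ 8 ∧ z ≤ 7.
Check whether h + 3*lim ≠ 8 ∧ z ≤ 6 implies it.
Every state satisfying the precondition satisfies the weakest precondition: the implication holds.
Answer: valid


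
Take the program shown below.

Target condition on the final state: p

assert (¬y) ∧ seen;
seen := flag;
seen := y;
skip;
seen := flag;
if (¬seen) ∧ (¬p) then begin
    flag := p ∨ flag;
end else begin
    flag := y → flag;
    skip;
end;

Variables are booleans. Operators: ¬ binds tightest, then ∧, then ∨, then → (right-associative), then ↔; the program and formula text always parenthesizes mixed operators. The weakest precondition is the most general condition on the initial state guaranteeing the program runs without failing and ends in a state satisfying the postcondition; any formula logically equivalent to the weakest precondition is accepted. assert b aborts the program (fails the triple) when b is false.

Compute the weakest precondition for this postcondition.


Working backward. After the program, p must hold.
Then branch requires p; else branch requires p.
Before the if: (((¬seen) ∧ (¬p)) → p) ∧ ((¬((¬seen) ∧ (¬p))) → p)
Before seen := flag: (((¬flag) ∧ (¬p)) → p) ∧ ((¬((¬flag) ∧ (¬p))) → p)
Before skip: (((¬flag) ∧ (¬p)) → p) ∧ ((¬((¬flag) ∧ (¬p))) → p)
Before seen := y: (((¬flag) ∧ (¬p)) → p) ∧ ((¬((¬flag) ∧ (¬p))) → p)
Before seen := flag: (((¬flag) ∧ (¬p)) → p) ∧ ((¬((¬flag) ∧ (¬p))) → p)
Before assert (¬y) ∧ seen: (¬y) ∧ seen ∧ (((¬flag) ∧ (¬p)) → p) ∧ ((¬((¬flag) ∧ (¬p))) → p)
Answer: WP = (¬y) ∧ seen ∧ (((¬flag) ∧ (¬p)) → p) ∧ ((¬((¬flag) ∧ (¬p))) → p)


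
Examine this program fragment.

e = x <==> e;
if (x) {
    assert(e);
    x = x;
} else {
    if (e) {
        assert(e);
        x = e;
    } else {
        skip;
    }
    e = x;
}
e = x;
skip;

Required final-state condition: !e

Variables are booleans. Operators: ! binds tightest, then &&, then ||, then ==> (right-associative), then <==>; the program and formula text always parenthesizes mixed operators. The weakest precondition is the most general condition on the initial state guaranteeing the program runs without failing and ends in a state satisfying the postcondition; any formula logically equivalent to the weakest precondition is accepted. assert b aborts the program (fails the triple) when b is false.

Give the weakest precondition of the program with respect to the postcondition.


Working backward. After the program, !e must hold.
Before skip: !e
Before e := x: !x
Then branch requires e && (!x); else branch requires (!e) && ((!e) ==> (!x)).
Before the if: (x ==> (e && (!x))) && ((!x) ==> ((!e) && ((!e) ==> (!x))))
Before e := x <==> e: (x ==> ((x <==> e) && (!x))) && ((!x) ==> ((!(x <==> e)) && ((!(x <==> e)) ==> (!x))))
Answer: WP = (x ==> ((x <==> e) && (!x))) && ((!x) ==> ((!(x <==> e)) && ((!(x <==> e)) ==> (!x))))


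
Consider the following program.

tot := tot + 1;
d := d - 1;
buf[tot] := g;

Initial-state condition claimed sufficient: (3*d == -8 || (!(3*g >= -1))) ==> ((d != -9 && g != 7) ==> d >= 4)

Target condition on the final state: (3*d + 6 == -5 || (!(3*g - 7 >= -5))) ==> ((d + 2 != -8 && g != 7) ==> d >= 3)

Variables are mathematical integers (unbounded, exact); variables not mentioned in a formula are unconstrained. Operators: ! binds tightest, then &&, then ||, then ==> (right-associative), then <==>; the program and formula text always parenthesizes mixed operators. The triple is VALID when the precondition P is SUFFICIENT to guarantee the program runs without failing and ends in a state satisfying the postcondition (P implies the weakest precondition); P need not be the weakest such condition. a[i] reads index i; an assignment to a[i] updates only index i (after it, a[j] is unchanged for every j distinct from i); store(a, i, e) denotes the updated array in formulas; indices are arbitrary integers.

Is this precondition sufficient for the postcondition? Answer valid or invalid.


Working backward. After the program, the postcondition (3*d + 6 == -5 || (!(3*g - 7 >= -5))) ==> ((d + 2 != -8 && g != 7) ==> d >= 3) must hold; in canonical form it is (3*d == -11 || (!(3*g >= 2))) ==> ((d != -10 && g != 7) ==> d >= 3).
Before buf[tot] := g: (3*d == -11 || (!(3*g >= 2))) ==> ((d != -10 && g != 7) ==> d >= 3)
Before d := d - 1: (3*d == -8 || (!(3*g >= 2))) ==> ((d != -9 && g != 7) ==> d >= 4)
Before tot := tot + 1: (3*d == -8 || (!(3*g >= 2))) ==> ((d != -9 && g != 7) ==> d >= 4)
The weakest precondition is (3*d == -8 || (!(3*g >= 2))) ==> ((d != -9 && g != 7) ==> d >= 4).
Check whether (3*d == -8 || (!(3*g >= -1))) ==> ((d != -9 && g != 7) ==> d >= 4) implies it.
Countermodel: at the initial state d = 0, g = 0, the precondition holds but the weakest precondition fails.
Answer: invalid


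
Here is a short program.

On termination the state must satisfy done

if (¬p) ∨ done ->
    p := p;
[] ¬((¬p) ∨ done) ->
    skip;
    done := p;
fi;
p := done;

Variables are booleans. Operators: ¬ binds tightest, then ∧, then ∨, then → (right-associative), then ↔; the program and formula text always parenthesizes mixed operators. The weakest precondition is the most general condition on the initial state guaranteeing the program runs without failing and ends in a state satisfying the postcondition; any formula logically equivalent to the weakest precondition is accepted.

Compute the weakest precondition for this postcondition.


Working backward. After the program, done must hold.
Before p := done: done
Then branch requires done; else branch requires p.
Before the if: (((¬p) ∨ done) → done) ∧ ((¬((¬p) ∨ done)) → p)
Answer: WP = (((¬p) ∨ done) → done) ∧ ((¬((¬p) ∨ done)) → p)


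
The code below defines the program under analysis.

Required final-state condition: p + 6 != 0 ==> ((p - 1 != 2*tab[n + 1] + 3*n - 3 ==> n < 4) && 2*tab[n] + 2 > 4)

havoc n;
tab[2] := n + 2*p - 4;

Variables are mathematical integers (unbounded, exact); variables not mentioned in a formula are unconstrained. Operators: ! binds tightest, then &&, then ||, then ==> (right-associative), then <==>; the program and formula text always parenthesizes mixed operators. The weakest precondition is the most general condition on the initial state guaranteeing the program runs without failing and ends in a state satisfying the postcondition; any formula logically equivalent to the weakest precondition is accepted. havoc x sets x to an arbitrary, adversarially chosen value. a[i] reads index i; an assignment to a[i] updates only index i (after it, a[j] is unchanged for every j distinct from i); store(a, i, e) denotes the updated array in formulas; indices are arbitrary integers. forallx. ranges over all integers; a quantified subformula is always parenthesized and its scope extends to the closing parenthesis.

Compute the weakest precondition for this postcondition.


Working backward. After the program, the postcondition p + 6 != 0 ==> ((p - 1 != 2*tab[n + 1] + 3*n - 3 ==> n < 4) && 2*tab[n] + 2 > 4) must hold; in canonical form it is p != -6 ==> ((p != 2*tab[n + 1] + 3*n - 2 ==> n < 4) && 2*tab[n] > 2).
Before tab[2] := n + 2*p - 4: p != -6 ==> ((p != 2*store(tab, 2, n + 2*p - 4)[n + 1] + 3*n - 2 ==> n < 4) && 2*store(tab, 2, n + 2*p - 4)[n] > 2)
Before havoc n: forall n_1. (p != -6 ==> ((p != 2*store(tab, 2, n_1 + 2*p - 4)[n_1 + 1] + 3*n_1 - 2 ==> n_1 < 4) && 2*store(tab, 2, n_1 + 2*p - 4)[n_1] > 2))
Answer: WP = forall n_1. (p != -6 ==> ((p != 2*store(tab, 2, n_1 + 2*p - 4)[n_1 + 1] + 3*n_1 - 2 ==> n_1 < 4) && 2*store(tab, 2, n_1 + 2*p - 4)[n_1] > 2))


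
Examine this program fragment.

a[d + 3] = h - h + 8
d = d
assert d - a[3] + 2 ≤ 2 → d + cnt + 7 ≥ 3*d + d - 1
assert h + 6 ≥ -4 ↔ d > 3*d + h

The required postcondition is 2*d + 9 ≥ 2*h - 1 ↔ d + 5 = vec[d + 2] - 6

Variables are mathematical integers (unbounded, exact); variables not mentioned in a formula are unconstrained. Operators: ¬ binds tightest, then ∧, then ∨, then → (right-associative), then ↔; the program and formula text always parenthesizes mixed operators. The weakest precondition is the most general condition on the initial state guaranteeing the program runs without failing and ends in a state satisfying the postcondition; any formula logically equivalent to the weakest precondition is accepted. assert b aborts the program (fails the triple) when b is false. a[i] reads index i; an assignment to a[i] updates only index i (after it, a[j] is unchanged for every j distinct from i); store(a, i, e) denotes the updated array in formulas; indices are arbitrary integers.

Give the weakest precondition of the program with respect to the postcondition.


Working backward. After the program, the postcondition 2*d + 9 ≥ 2*h - 1 ↔ d + 5 = vec[d + 2] - 6 must hold; in canonical form it is 2*d ≥ 2*h - 10 ↔ d = vec[d + 2] - 11.
Before assert h + 6 ≥ -4 ↔ d > 3*d + h: (h ≥ -10 ↔ 2*d + h < 0) ∧ (2*d ≥ 2*h - 10 ↔ d = vec[d + 2] - 11)
Before assert d - a[3] + 2 ≤ 2 → d + cnt + 7 ≥ 3*d + d - 1: (d ≤ a[3] → cnt ≥ 3*d - 8) ∧ (h ≥ -10 ↔ 2*d + h < 0) ∧ (2*d ≥ 2*h - 10 ↔ d = vec[d + 2] - 11)
Before d := d: (d ≤ a[3] → cnt ≥ 3*d - 8) ∧ (h ≥ -10 ↔ 2*d + h < 0) ∧ (2*d ≥ 2*h - 10 ↔ d = vec[d + 2] - 11)
Before a[d + 3] := h - h + 8: (d ≤ store(a, d + 3, 8)[3] → cnt ≥ 3*d - 8) ∧ (h ≥ -10 ↔ 2*d + h < 0) ∧ (2*d ≥ 2*h - 10 ↔ d = vec[d + 2] - 11)
Answer: WP = (d ≤ store(a, d + 3, 8)[3] → cnt ≥ 3*d - 8) ∧ (h ≥ -10 ↔ 2*d + h < 0) ∧ (2*d ≥ 2*h - 10 ↔ d = vec[d + 2] - 11)


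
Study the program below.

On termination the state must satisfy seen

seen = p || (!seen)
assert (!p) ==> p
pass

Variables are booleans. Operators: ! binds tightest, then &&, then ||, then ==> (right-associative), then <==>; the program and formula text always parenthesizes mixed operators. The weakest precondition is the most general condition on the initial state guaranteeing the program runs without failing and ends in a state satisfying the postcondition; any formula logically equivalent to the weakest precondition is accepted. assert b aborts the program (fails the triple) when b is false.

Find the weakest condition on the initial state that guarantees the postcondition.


Working backward. After the program, seen must hold.
Before skip: seen
Before assert (!p) ==> p: ((!p) ==> p) && seen
Before seen := p || (!seen): ((!p) ==> p) && (p || (!seen))
Answer: WP = ((!p) ==> p) && (p || (!seen))


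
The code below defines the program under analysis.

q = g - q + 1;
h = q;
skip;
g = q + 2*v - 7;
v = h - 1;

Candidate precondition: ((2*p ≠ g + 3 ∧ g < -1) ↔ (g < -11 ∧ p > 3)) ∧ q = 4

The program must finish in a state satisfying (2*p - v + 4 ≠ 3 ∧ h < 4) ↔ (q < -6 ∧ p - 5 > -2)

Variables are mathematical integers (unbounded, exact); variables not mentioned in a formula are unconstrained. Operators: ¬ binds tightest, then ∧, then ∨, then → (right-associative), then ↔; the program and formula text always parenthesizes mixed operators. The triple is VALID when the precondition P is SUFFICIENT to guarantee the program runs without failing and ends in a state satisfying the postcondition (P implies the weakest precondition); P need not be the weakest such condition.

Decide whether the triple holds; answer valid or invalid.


Working backward. After the program, the postcondition (2*p - v + 4 ≠ 3 ∧ h < 4) ↔ (q < -6 ∧ p - 5 > -2) must hold; in canonical form it is (2*p ≠ v - 1 ∧ h < 4) ↔ (q < -6 ∧ p > 3).
Before v := h - 1: (2*p ≠ h - 2 ∧ h < 4) ↔ (q < -6 ∧ p > 3)
Before g := q + 2*v - 7: (2*p ≠ h - 2 ∧ h < 4) ↔ (q < -6 ∧ p > 3)
Before skip: (2*p ≠ h - 2 ∧ h < 4) ↔ (q < -6 ∧ p > 3)
Before h := q: (2*p ≠ q - 2 ∧ q < 4) ↔ (q < -6 ∧ p > 3)
Before q := g - q + 1: (2*p + q ≠ g - 1 ∧ g < q + 3) ↔ (g < q - 7 ∧ p > 3)
The weakest precondition is (2*p + q ≠ g - 1 ∧ g < q + 3) ↔ (g < q - 7 ∧ p > 3).
Check whether ((2*p ≠ g + 3 ∧ g < -1) ↔ (g < -11 ∧ p > 3)) ∧ q = 4 implies it.
Countermodel: at the initial state g = -13, p = -5, q = 4, the precondition holds but the weakest precondition fails.
Answer: invalid


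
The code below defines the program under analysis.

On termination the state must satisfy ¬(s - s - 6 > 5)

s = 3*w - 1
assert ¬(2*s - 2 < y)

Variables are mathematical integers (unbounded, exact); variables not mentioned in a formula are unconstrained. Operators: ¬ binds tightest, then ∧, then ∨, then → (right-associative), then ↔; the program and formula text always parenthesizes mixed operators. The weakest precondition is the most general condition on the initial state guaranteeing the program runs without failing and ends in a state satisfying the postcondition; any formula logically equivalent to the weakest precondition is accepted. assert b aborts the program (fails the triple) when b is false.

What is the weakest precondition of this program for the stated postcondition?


Working backward. After the program, the postcondition ¬(s - s - 6 > 5) must hold; in canonical form it is true.
Before assert ¬(2*s - 2 < y): ¬(2*s < y + 2)
Before s := 3*w - 1: ¬(6*w < y + 4)
Answer: WP = ¬(6*w < y + 4)


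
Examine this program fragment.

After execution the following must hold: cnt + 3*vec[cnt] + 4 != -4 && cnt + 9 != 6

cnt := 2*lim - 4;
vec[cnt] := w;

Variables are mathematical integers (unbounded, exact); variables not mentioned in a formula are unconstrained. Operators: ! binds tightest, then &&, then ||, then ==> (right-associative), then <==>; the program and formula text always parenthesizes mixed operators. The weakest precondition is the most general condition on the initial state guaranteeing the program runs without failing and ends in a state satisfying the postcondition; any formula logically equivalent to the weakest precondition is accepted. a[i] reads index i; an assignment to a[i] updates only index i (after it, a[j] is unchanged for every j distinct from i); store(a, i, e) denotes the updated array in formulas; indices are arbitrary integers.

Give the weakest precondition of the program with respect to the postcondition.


Working backward. After the program, the postcondition cnt + 3*vec[cnt] + 4 != -4 && cnt + 9 != 6 must hold; in canonical form it is 3*vec[cnt] + cnt != -8 && cnt != -3.
Before vec[cnt] := w: 3*store(vec, cnt, w)[cnt] + cnt != -8 && cnt != -3
Before cnt := 2*lim - 4: 3*store(vec, 2*lim - 4, w)[2*lim - 4] + 2*lim != -4 && 2*lim != 1
Answer: WP = 3*store(vec, 2*lim - 4, w)[2*lim - 4] + 2*lim != -4 && 2*lim != 1


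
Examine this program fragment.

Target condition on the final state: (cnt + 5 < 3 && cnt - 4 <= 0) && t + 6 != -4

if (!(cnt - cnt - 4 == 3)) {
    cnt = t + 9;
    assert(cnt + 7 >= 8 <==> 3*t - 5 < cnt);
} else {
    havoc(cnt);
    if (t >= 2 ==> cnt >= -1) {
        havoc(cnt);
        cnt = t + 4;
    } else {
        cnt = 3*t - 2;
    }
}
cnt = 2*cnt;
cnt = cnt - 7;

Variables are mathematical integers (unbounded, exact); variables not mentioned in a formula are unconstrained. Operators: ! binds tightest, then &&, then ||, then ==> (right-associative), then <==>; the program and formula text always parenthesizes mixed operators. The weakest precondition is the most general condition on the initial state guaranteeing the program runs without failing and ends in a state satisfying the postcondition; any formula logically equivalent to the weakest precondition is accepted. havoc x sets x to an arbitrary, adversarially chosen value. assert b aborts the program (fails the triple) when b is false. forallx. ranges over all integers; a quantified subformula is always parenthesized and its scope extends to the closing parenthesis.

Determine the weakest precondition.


Working backward. After the program, the postcondition (cnt + 5 < 3 && cnt - 4 <= 0) && t + 6 != -4 must hold; in canonical form it is cnt < -2 && cnt <= 4 && t != -10.
Before cnt := cnt - 7: cnt < 5 && cnt <= 11 && t != -10
Before cnt := 2*cnt: 2*cnt < 5 && 2*cnt <= 11 && t != -10
Then branch requires (t >= -8 <==> 2*t < 14) && 2*t < -13 && 2*t <= -7 && t != -10; else branch requires forall cnt_1. (((t >= 2 ==> cnt_1 >= -1) ==> (2*t < -3 && 2*t <= 3 && t != -10)) && ((!(t >= 2 ==> cnt_1 >= -1)) ==> (6*t < 9 && 6*t <= 15 && t != -10))).
Before the if: (t >= -8 <==> 2*t < 14) && 2*t < -13 && 2*t <= -7 && t != -10
Answer: WP = (t >= -8 <==> 2*t < 14) && 2*t < -13 && 2*t <= -7 && t != -10


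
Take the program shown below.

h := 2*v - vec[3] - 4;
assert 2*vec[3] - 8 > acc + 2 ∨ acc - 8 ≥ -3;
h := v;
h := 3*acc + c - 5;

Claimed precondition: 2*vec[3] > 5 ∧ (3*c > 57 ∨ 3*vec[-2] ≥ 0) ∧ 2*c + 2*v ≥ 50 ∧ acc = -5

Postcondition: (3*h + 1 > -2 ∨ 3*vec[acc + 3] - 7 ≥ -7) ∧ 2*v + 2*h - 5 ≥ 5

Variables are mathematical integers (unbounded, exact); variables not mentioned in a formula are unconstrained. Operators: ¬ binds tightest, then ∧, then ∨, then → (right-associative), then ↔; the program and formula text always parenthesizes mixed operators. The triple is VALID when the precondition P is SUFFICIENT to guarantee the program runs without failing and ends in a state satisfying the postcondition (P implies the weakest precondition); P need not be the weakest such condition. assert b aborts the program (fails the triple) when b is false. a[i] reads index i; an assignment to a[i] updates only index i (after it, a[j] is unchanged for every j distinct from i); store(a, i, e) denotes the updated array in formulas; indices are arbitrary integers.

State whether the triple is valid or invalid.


Working backward. After the program, the postcondition (3*h + 1 > -2 ∨ 3*vec[acc + 3] - 7 ≥ -7) ∧ 2*v + 2*h - 5 ≥ 5 must hold; in canonical form it is (3*h > -3 ∨ 3*vec[acc + 3] ≥ 0) ∧ 2*h + 2*v ≥ 10.
Before h := 3*acc + c - 5: (9*acc + 3*c > 12 ∨ 3*vec[acc + 3] ≥ 0) ∧ 6*acc + 2*c + 2*v ≥ 20
Before h := v: (9*acc + 3*c > 12 ∨ 3*vec[acc + 3] ≥ 0) ∧ 6*acc + 2*c + 2*v ≥ 20
Before assert 2*vec[3] - 8 > acc + 2 ∨ acc - 8 ≥ -3: (2*vec[3] > acc + 10 ∨ acc ≥ 5) ∧ (9*acc + 3*c > 12 ∨ 3*vec[acc + 3] ≥ 0) ∧ 6*acc + 2*c + 2*v ≥ 20
Before h := 2*v - vec[3] - 4: (2*vec[3] > acc + 10 ∨ acc ≥ 5) ∧ (9*acc + 3*c > 12 ∨ 3*vec[acc + 3] ≥ 0) ∧ 6*acc + 2*c + 2*v ≥ 20
The weakest precondition is (2*vec[3] > acc + 10 ∨ acc ≥ 5) ∧ (9*acc + 3*c > 12 ∨ 3*vec[acc + 3] ≥ 0) ∧ 6*acc + 2*c + 2*v ≥ 20.
Check whether 2*vec[3] > 5 ∧ (3*c > 57 ∨ 3*vec[-2] ≥ 0) ∧ 2*c + 2*v ≥ 50 ∧ acc = -5 implies it.
Every state satisfying the precondition satisfies the weakest precondition: the implication holds.
Answer: valid


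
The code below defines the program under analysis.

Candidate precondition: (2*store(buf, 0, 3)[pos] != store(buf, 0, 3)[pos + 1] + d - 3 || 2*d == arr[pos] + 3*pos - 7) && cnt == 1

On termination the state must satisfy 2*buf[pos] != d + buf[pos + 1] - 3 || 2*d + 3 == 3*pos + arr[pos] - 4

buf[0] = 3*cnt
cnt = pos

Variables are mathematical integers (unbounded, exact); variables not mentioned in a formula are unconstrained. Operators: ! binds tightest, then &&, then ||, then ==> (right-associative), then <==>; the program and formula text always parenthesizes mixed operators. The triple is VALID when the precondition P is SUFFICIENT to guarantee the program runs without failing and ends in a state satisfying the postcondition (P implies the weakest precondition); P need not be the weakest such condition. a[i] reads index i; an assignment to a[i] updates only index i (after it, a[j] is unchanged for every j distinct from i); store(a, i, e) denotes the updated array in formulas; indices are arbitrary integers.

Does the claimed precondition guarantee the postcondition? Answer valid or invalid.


Working backward. After the program, the postcondition 2*buf[pos] != d + buf[pos + 1] - 3 || 2*d + 3 == 3*pos + arr[pos] - 4 must hold; in canonical form it is 2*buf[pos] != buf[pos + 1] + d - 3 || 2*d == arr[pos] + 3*pos - 7.
Before cnt := pos: 2*buf[pos] != buf[pos + 1] + d - 3 || 2*d == arr[pos] + 3*pos - 7
Before buf[0] := 3*cnt: 2*store(buf, 0, 3*cnt)[pos] != store(buf, 0, 3*cnt)[pos + 1] + d - 3 || 2*d == arr[pos] + 3*pos - 7
The weakest precondition is 2*store(buf, 0, 3*cnt)[pos] != store(buf, 0, 3*cnt)[pos + 1] + d - 3 || 2*d == arr[pos] + 3*pos - 7.
Check whether (2*store(buf, 0, 3)[pos] != store(buf, 0, 3)[pos + 1] + d - 3 || 2*d == arr[pos] + 3*pos - 7) && cnt == 1 implies it.
Every state satisfying the precondition satisfies the weakest precondition: the implication holds.
Answer: valid


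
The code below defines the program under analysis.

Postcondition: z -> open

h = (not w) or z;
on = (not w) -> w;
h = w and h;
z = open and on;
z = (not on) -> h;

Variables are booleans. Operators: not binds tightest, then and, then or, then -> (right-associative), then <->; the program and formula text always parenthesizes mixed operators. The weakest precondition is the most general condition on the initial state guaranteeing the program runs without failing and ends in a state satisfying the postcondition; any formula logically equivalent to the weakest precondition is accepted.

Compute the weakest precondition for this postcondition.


Working backward. After the program, z -> open must hold.
Before z := (not on) -> h: ((not on) -> h) -> open
Before z := open and on: ((not on) -> h) -> open
Before h := w and h: ((not on) -> (w and h)) -> open
Before on := (not w) -> w: ((not ((not w) -> w)) -> (w and h)) -> open
Before h := (not w) or z: ((not ((not w) -> w)) -> (w and ((not w) or z))) -> open
Answer: WP = ((not ((not w) -> w)) -> (w and ((not w) or z))) -> open
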